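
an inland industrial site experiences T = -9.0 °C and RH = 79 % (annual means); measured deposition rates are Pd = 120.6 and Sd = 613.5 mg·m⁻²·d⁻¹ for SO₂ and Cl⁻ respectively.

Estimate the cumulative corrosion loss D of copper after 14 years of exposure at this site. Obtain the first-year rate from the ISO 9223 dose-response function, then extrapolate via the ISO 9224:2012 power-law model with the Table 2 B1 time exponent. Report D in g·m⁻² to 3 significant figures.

copper: temperature factor f = +0.126·(-19.0) = -2.3940
  sulphur-dioxide contribution → 0.1778 μm/a
  chloride contribution → 0.6413 μm/a
  ⇒ r_corr(copper) = 0.8191 μm/a
Long-term exponent b (ISO 9224 Table 2, B1) = 0.667
  D(14) = 0.8191 × 14^0.667 = 0.8191 × 5.814 = 4.762 μm
  Mass loss = 4.762 μm × 8.96 g/cm³ = 42.67 g·m⁻²

D(14) = 42.7 g·m⁻²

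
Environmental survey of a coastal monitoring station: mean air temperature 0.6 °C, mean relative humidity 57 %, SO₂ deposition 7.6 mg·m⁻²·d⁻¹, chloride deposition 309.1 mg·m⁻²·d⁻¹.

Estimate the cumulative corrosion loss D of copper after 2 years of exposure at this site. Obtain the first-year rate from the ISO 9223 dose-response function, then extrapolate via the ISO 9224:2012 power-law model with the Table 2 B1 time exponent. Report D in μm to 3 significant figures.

copper: T≤10 °C ⇒ hinge +0.126·(0.6−10) = -1.1844
  Pd branch = 0.0053·Pd^0.26·e^(0.059·RH+f) = 0.07933 μm/a
  Cl⁻ term: 0.01025·309.1^0.27·exp(0.036·57+0.049·0.6) = 0.3864
  r_corr = 0.07933 + 0.3864 = 0.4657 μm/a
ISO 9224: D(t) = r_corr · t^b with b = 0.667 (copper, B1)
  D(2) = 0.4657 × 2^0.667 = 0.4657 × 1.588 = 0.7394 μm

D(2) = 0.739 μm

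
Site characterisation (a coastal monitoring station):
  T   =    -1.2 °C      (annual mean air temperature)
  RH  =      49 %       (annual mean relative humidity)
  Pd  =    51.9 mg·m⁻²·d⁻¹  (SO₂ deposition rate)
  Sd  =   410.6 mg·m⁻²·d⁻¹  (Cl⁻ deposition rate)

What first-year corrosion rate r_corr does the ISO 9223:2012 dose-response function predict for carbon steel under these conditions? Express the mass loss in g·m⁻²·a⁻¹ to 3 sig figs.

r_corr = 214 g·m⁻²·a⁻¹

carbon steel: temperature factor f = +0.150·(-11.2) = -1.6800
  Pd branch = 1.77·Pd^0.52·e^(0.02·RH+f) = 6.853 μm/a
  Sd branch = 0.102·Sd^0.62·e^(0.033·RH+0.04·T) = 20.43 μm/a
  sum: 6.853 + 20.43 → r_corr = 27.29 μm/a
Convert to mass loss: 27.29 μm/a × 7.85 g/cm³ = 214.2 g·m⁻²·a⁻¹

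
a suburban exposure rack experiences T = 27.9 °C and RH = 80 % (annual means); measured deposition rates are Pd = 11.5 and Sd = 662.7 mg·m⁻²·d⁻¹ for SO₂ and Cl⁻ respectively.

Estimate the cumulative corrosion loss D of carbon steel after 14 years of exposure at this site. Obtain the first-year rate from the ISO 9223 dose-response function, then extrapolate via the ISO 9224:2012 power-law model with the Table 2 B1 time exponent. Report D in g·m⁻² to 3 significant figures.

carbon steel: f(T) = -0.054·(T−10) [T>10 °C] = -0.9666
  SO₂ term: 1.77·11.5^0.52·exp(0.02·80-0.9666) = 11.87
  Cl⁻ term: 0.102·662.7^0.62·exp(0.033·80+0.04·27.9) = 244.9
  sum: 11.87 + 244.9 → r_corr = 256.8 μm/a
ISO 9224: D(t) = r_corr · t^b with b = 0.523 (carbon steel, B1)
  D(14) = 256.8 × 14^0.523 = 256.8 × 3.976 = 1021 μm
  Mass loss = 1021 μm × 7.85 g/cm³ = 8015 g·m⁻²

D(14) = 8.01e+03 g·m⁻²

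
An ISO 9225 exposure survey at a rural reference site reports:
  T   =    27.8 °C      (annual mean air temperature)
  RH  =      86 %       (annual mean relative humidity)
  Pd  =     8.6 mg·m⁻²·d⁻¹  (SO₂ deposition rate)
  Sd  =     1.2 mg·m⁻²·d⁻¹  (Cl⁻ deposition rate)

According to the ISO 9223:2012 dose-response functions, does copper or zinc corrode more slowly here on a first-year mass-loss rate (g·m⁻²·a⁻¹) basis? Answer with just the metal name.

copper: f(T) = -0.080·(T−10) [T>10 °C] = -1.4240
  SO₂ term: 0.0053·8.6^0.26·exp(0.059·86-1.4240) = 0.3568
  Sd branch = 0.01025·Sd^0.27·e^(0.036·RH+0.049·T) = 0.9296 μm/a
  sum: 0.3568 + 0.9296 → r_corr = 1.286 μm/a
  mass loss = 1.286 μm/a × 8.96 g/cm³ = 11.53 g·m⁻²·a⁻¹
zinc: T>10 °C ⇒ hinge -0.071·(27.8−10) = -1.2638
  SO₂ term: 0.0129·8.6^0.44·exp(0.046·86-1.2638) = 0.4909
  Sd branch = 0.0175·Sd^0.57·e^(0.008·RH+0.085·T) = 0.4104 μm/a
  sum: 0.4909 + 0.4104 → r_corr = 0.9013 μm/a
  mass loss = 0.9013 μm/a × 7.14 g/cm³ = 6.435 g·m⁻²·a⁻¹
Ordering by g·m⁻²·a⁻¹: copper (11.5) > zinc (6.44)

zinc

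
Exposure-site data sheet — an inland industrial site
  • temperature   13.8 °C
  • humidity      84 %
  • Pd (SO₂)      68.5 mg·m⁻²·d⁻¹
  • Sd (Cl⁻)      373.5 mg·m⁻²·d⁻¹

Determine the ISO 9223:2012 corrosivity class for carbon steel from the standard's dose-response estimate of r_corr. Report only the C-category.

C5

carbon steel: T>10 °C ⇒ hinge -0.054·(13.8−10) = -0.2052
  SO₂ term: 1.77·68.5^0.52·exp(0.02·84-0.2052) = 69.67
  Cl⁻ term: 0.102·373.5^0.62·exp(0.033·84+0.04·13.8) = 111.4
  r_corr = 69.67 + 111.4 = 181.1 μm/a
181 μm/a falls in (80, 200] for carbon steel → category C5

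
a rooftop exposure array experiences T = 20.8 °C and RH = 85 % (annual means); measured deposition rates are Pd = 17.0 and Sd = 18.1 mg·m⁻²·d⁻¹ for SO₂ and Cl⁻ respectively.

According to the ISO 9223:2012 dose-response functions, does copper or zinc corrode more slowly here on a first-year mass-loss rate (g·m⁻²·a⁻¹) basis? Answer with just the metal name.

zinc

copper: temperature factor f = -0.080·(10.8) = -0.8640
  SO₂ term: 0.0053·17.0^0.26·exp(0.059·85-0.8640) = 0.703
  Cl⁻ term: 0.01025·18.1^0.27·exp(0.036·85+0.049·20.8) = 1.324
  sum: 0.703 + 1.324 → r_corr = 2.027 μm/a
  mass loss = 2.027 μm/a × 8.96 g/cm³ = 18.16 g·m⁻²·a⁻¹
zinc: f(T) = -0.071·(T−10) [T>10 °C] = -0.7668
  SO₂ term: 0.0129·17.0^0.44·exp(0.046·85-0.7668) = 1.04
  Sd branch = 0.0175·Sd^0.57·e^(0.008·RH+0.085·T) = 1.055 μm/a
  sum: 1.04 + 1.055 → r_corr = 2.095 μm/a
  mass loss = 2.095 μm/a × 7.14 g/cm³ = 14.96 g·m⁻²·a⁻¹
Ordering by g·m⁻²·a⁻¹: copper (18.2) > zinc (15)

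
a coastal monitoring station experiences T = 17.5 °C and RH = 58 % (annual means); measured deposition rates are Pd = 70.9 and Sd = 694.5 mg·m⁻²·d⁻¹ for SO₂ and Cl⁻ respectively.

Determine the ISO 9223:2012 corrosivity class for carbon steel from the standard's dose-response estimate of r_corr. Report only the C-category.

carbon steel: f(T) = -0.054·(T−10) [T>10 °C] = -0.4050
  SO₂ term: 1.77·70.9^0.52·exp(0.02·58-0.4050) = 34.53
  Sd branch = 0.102·Sd^0.62·e^(0.033·RH+0.04·T) = 80.48 μm/a
  sum: 34.53 + 80.48 → r_corr = 115 μm/a
Category bounds: 80…200 μm/a bracket r_corr ⇒ C5

C5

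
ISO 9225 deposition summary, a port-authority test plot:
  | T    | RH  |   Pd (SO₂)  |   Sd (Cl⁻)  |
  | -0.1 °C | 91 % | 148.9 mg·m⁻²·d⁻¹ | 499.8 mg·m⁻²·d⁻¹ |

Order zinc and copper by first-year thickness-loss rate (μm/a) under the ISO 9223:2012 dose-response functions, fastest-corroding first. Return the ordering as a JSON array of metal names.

zinc: T≤10 °C ⇒ hinge +0.038·(-0.1−10) = -0.3838
  sulphur-dioxide contribution → 5.223 μm/a
  chloride contribution → 1.241 μm/a
  ⇒ r_corr(zinc) = 6.464 μm/a
copper: f(T) = +0.126·(T−10) [T≤10 °C] = -1.2726
  sulphur-dioxide contribution → 1.17 μm/a
  chloride contribution → 1.446 μm/a
  total first-year rate 2.616 μm/a
Ordering by μm/a: zinc (6.46) > copper (2.62)

["zinc", "copper"]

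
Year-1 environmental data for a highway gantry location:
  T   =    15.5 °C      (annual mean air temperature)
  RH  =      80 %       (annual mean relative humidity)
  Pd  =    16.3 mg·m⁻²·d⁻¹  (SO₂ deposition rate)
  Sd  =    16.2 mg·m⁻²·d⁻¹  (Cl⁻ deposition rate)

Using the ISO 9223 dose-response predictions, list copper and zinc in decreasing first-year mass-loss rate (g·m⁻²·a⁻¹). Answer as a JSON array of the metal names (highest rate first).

["copper", "zinc"]

copper: temperature factor f = -0.080·(5.5) = -0.4400
  SO₂ term: 0.0053·16.3^0.26·exp(0.059·80-0.4400) = 0.7911
  Cl⁻ term: 0.01025·16.2^0.27·exp(0.036·80+0.049·15.5) = 0.8278
  r_corr = 0.7911 + 0.8278 = 1.619 μm/a
  mass loss = 1.619 μm/a × 8.96 g/cm³ = 14.5 g·m⁻²·a⁻¹
zinc: T>10 °C ⇒ hinge -0.071·(15.5−10) = -0.3905
  SO₂ term: 0.0129·16.3^0.44·exp(0.046·80-0.3905) = 1.182
  Cl⁻ term: 0.0175·16.2^0.57·exp(0.008·80+0.085·15.5) = 0.6062
  sum: 1.182 + 0.6062 → r_corr = 1.788 μm/a
  mass loss = 1.788 μm/a × 7.14 g/cm³ = 12.77 g·m⁻²·a⁻¹
Ordering by g·m⁻²·a⁻¹: copper (14.5) > zinc (12.8)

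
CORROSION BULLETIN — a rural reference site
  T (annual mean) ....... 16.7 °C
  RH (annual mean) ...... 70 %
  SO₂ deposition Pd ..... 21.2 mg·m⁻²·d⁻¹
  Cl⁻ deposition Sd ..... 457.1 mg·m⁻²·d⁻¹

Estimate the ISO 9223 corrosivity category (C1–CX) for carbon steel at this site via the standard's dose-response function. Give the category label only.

C5

carbon steel: T>10 °C ⇒ hinge -0.054·(16.7−10) = -0.3618
  sulphur-dioxide contribution → 24.47 μm/a
  chloride contribution → 89.36 μm/a
  ⇒ r_corr(carbon steel) = 113.8 μm/a
114 μm/a falls in (80, 200] for carbon steel → category C5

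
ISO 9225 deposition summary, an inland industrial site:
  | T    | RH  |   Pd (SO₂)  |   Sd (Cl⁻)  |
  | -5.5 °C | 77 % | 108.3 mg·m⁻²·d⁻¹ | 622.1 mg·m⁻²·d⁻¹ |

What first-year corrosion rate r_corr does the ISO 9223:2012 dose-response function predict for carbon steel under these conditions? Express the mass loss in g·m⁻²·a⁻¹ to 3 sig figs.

carbon steel: temperature factor f = +0.150·(-15.5) = -2.3250
  Pd branch = 1.77·Pd^0.52·e^(0.02·RH+f) = 9.227 μm/a
  Cl⁻ term: 0.102·622.1^0.62·exp(0.033·77+0.04·-5.5) = 56.08
  sum: 9.227 + 56.08 → r_corr = 65.3 μm/a
Convert to mass loss: 65.3 μm/a × 7.85 g/cm³ = 512.6 g·m⁻²·a⁻¹

r_corr = 513 g·m⁻²·a⁻¹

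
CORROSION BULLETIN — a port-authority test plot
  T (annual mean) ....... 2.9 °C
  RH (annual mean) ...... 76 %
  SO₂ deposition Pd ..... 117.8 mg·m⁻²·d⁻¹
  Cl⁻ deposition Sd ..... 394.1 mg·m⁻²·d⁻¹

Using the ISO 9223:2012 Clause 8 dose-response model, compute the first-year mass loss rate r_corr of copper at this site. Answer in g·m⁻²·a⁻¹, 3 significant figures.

copper: f(T) = +0.126·(T−10) [T≤10 °C] = -0.8946
  sulphur-dioxide contribution → 0.6632 μm/a
  chloride contribution → 0.9151 μm/a
  ⇒ r_corr(copper) = 1.578 μm/a
Convert to mass loss: 1.578 μm/a × 8.96 g/cm³ = 14.14 g·m⁻²·a⁻¹

r_corr = 14.1 g·m⁻²·a⁻¹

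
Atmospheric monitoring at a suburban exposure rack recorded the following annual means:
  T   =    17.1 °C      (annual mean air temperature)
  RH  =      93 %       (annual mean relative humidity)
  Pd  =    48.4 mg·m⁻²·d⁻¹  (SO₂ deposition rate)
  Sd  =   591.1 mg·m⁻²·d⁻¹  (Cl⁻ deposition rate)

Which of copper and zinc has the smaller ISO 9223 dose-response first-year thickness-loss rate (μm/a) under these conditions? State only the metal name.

copper

copper: temperature factor f = -0.080·(7.1) = -0.5680
  sulphur-dioxide contribution → 1.989 μm/a
  chloride contribution → 3.776 μm/a
  ⇒ r_corr(copper) = 5.765 μm/a
zinc: T>10 °C ⇒ hinge -0.071·(17.1−10) = -0.5041
  sulphur-dioxide contribution → 3.097 μm/a
  chloride contribution → 5.988 μm/a
  total first-year rate 9.084 μm/a
Ordering by μm/a: zinc (9.08) > copper (5.76)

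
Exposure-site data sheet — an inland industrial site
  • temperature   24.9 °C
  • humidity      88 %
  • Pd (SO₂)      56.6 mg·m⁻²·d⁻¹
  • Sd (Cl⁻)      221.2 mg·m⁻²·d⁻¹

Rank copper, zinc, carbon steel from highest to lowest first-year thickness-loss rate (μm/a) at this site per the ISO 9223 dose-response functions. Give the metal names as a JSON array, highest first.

["carbon steel", "zinc", "copper"]

copper: f(T) = -0.080·(T−10) [T>10 °C] = -1.1920
  SO₂ term: 0.0053·56.6^0.26·exp(0.059·88-1.1920) = 0.8264
  Cl⁻ term: 0.01025·221.2^0.27·exp(0.036·88+0.049·24.9) = 3.544
  r_corr = 0.8264 + 3.544 = 4.371 μm/a
zinc: f(T) = -0.071·(T−10) [T>10 °C] = -1.0579
  Pd branch = 0.0129·Pd^0.44·e^(0.046·RH+f) = 1.515 μm/a
  Cl⁻ term: 0.0175·221.2^0.57·exp(0.008·88+0.085·24.9) = 6.375
  r_corr = 1.515 + 6.375 = 7.89 μm/a
carbon steel: temperature factor f = -0.054·(14.9) = -0.8046
  Pd branch = 1.77·Pd^0.52·e^(0.02·RH+f) = 37.53 μm/a
  Cl⁻ term: 0.102·221.2^0.62·exp(0.033·88+0.04·24.9) = 143.3
  sum: 37.53 + 143.3 → r_corr = 180.8 μm/a
Ordering by μm/a: carbon steel (181) > zinc (7.89) > copper (4.37)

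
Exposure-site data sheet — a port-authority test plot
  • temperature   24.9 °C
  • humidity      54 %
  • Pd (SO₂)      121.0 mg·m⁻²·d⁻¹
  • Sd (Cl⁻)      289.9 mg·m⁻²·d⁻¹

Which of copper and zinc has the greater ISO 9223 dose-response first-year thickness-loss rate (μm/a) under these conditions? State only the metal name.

copper: T>10 °C ⇒ hinge -0.080·(24.9−10) = -1.1920
  Pd branch = 0.0053·Pd^0.26·e^(0.059·RH+f) = 0.1355 μm/a
  Cl⁻ term: 0.01025·289.9^0.27·exp(0.036·54+0.049·24.9) = 1.121
  sum: 0.1355 + 1.121 → r_corr = 1.257 μm/a
zinc: temperature factor f = -0.071·(14.9) = -1.0579
  SO₂ term: 0.0129·121.0^0.44·exp(0.046·54-1.0579) = 0.443
  Cl⁻ term: 0.0175·289.9^0.57·exp(0.008·54+0.085·24.9) = 5.667
  r_corr = 0.443 + 5.667 = 6.11 μm/a
Ordering by μm/a: zinc (6.11) > copper (1.26)

zinc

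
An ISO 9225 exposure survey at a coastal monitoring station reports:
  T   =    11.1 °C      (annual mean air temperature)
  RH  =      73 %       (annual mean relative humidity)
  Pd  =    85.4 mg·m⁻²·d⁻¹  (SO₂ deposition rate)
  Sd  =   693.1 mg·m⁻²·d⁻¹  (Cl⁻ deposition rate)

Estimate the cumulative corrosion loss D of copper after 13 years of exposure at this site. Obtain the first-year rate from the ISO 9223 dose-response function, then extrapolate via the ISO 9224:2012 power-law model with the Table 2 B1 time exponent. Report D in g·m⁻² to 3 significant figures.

copper: temperature factor f = -0.080·(1.1) = -0.0880
  Pd branch = 0.0053·Pd^0.26·e^(0.059·RH+f) = 1.145 μm/a
  Sd branch = 0.01025·Sd^0.27·e^(0.036·RH+0.049·T) = 1.43 μm/a
  sum: 1.145 + 1.43 → r_corr = 2.575 μm/a
Long-term exponent b (ISO 9224 Table 2, B1) = 0.667
  D(13) = 2.575 × 13^0.667 = 2.575 × 5.534 = 14.25 μm
  Mass loss = 14.25 μm × 8.96 g/cm³ = 127.7 g·m⁻²

D(13) = 128 g·m⁻²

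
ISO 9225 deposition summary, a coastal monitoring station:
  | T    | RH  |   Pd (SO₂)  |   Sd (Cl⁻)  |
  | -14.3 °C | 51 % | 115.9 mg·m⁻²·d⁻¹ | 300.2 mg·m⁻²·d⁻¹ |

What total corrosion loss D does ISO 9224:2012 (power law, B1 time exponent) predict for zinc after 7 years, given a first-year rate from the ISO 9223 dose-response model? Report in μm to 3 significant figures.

zinc: T≤10 °C ⇒ hinge +0.038·(-14.3−10) = -0.9234
  SO₂ term: 0.0129·115.9^0.44·exp(0.046·51-0.9234) = 0.4331
  Sd branch = 0.0175·Sd^0.57·e^(0.008·RH+0.085·T) = 0.2016 μm/a
  sum: 0.4331 + 0.2016 → r_corr = 0.6347 μm/a
Long-term exponent b (ISO 9224 Table 2, B1) = 0.813
  D(7) = 0.6347 × 7^0.813 = 0.6347 × 4.865 = 3.088 μm

D(7) = 3.09 μm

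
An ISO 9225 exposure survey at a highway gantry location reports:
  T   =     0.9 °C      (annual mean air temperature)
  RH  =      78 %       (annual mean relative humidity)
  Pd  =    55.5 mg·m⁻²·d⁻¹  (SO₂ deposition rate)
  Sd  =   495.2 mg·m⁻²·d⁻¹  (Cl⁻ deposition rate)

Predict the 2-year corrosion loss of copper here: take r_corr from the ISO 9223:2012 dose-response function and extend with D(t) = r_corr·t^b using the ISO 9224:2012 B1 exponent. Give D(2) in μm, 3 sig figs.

copper: temperature factor f = +0.126·(-9.1) = -1.1466
  Pd branch = 0.0053·Pd^0.26·e^(0.059·RH+f) = 0.4769 μm/a
  Cl⁻ term: 0.01025·495.2^0.27·exp(0.036·78+0.049·0.9) = 0.9483
  sum: 0.4769 + 0.9483 → r_corr = 1.425 μm/a
Power-law: D(2) = r_corr · 2^0.667
  D(2) = 1.425 × 2^0.667 = 1.425 × 1.588 = 2.263 μm

D(2) = 2.26 μm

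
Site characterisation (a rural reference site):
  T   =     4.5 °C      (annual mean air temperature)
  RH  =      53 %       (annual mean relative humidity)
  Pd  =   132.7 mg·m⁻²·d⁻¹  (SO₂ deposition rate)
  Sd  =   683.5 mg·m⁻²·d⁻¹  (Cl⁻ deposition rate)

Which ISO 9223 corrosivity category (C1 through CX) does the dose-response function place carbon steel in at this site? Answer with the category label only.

C4

carbon steel: temperature factor f = +0.150·(-5.5) = -0.8250
  sulphur-dioxide contribution → 28.44 μm/a
  chloride contribution → 40.17 μm/a
  total first-year rate 68.61 μm/a
Category bounds: 50…80 μm/a bracket r_corr ⇒ C4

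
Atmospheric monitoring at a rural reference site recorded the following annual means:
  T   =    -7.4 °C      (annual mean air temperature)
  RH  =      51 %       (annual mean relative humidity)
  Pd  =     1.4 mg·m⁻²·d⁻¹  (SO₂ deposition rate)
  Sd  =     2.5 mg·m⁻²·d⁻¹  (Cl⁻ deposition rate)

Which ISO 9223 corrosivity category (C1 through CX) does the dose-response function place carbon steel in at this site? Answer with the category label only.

carbon steel: f(T) = +0.150·(T−10) [T≤10 °C] = -2.6100
  SO₂ term: 1.77·1.4^0.52·exp(0.02·51-2.6100) = 0.43
  Sd branch = 0.102·Sd^0.62·e^(0.033·RH+0.04·T) = 0.7206 μm/a
  r_corr = 0.43 + 0.7206 = 1.151 μm/a
ISO 9223 Table 2 (carbon steel): 0 < 1.15 ≤ 1.3 μm/a ⇒ C1

C1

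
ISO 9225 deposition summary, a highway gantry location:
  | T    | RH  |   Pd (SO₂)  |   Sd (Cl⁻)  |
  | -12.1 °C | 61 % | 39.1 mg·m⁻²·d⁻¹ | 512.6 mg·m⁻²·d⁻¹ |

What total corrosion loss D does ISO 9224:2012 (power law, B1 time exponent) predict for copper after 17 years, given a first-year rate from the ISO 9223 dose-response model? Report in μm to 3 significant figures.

copper: f(T) = +0.126·(T−10) [T≤10 °C] = -2.7846
  Pd branch = 0.0053·Pd^0.26·e^(0.059·RH+f) = 0.03104 μm/a
  Cl⁻ term: 0.01025·512.6^0.27·exp(0.036·61+0.049·-12.1) = 0.2745
  sum: 0.03104 + 0.2745 → r_corr = 0.3056 μm/a
Long-term exponent b (ISO 9224 Table 2, B1) = 0.667
  D(17) = 0.3056 × 17^0.667 = 0.3056 × 6.618 = 2.022 μm

D(17) = 2.02 μm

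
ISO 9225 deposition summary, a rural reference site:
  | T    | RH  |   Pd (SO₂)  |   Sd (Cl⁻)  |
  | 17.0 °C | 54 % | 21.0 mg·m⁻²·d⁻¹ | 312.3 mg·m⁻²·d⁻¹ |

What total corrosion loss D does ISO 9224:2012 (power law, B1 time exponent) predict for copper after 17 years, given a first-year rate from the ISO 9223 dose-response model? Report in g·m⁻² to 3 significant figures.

copper: f(T) = -0.080·(T−10) [T>10 °C] = -0.5600
  SO₂ term: 0.0053·21.0^0.26·exp(0.059·54-0.5600) = 0.1616
  Cl⁻ term: 0.01025·312.3^0.27·exp(0.036·54+0.049·17.0) = 0.7768
  sum: 0.1616 + 0.7768 → r_corr = 0.9384 μm/a
Long-term exponent b (ISO 9224 Table 2, B1) = 0.667
  D(17) = 0.9384 × 17^0.667 = 0.9384 × 6.618 = 6.21 μm
  Mass loss = 6.21 μm × 8.96 g/cm³ = 55.64 g·m⁻²

D(17) = 55.6 g·m⁻²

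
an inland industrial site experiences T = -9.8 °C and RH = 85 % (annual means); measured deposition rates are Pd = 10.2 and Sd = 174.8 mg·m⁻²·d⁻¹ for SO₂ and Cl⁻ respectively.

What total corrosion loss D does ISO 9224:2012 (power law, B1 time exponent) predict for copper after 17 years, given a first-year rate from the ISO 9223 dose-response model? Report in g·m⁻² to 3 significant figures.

D(17) = 39.5 g·m⁻²

copper: f(T) = +0.126·(T−10) [T≤10 °C] = -2.4948
  SO₂ term: 0.0053·10.2^0.26·exp(0.059·85-2.4948) = 0.1205
  Sd branch = 0.01025·Sd^0.27·e^(0.036·RH+0.049·T) = 0.5453 μm/a
  sum: 0.1205 + 0.5453 → r_corr = 0.6658 μm/a
ISO 9224: D(t) = r_corr · t^b with b = 0.667 (copper, B1)
  D(17) = 0.6658 × 17^0.667 = 0.6658 × 6.618 = 4.406 μm
  Mass loss = 4.406 μm × 8.96 g/cm³ = 39.48 g·m⁻²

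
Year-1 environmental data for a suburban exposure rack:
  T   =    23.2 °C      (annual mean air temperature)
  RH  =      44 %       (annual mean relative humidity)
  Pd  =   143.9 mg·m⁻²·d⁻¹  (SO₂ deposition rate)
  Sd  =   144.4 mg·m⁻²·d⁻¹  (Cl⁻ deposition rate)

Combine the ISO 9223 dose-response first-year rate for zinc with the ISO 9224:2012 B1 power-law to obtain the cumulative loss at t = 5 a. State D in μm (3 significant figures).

D(5) = 12.5 μm

zinc: f(T) = -0.071·(T−10) [T>10 °C] = -0.9372
  Pd branch = 0.0129·Pd^0.44·e^(0.046·RH+f) = 0.3405 μm/a
  Sd branch = 0.0175·Sd^0.57·e^(0.008·RH+0.085·T) = 3.043 μm/a
  r_corr = 0.3405 + 3.043 = 3.383 μm/a
Long-term exponent b (ISO 9224 Table 2, B1) = 0.813
  D(5) = 3.383 × 5^0.813 = 3.383 × 3.701 = 12.52 μm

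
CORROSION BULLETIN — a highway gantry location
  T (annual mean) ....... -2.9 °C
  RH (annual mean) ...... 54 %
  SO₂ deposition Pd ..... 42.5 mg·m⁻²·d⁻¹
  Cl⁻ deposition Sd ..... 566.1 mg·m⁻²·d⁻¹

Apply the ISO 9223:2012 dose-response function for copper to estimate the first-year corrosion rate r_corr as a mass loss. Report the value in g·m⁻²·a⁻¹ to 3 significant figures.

copper: f(T) = +0.126·(T−10) [T≤10 °C] = -1.6254
  Pd branch = 0.0053·Pd^0.26·e^(0.059·RH+f) = 0.0669 μm/a
  Sd branch = 0.01025·Sd^0.27·e^(0.036·RH+0.049·T) = 0.344 μm/a
  r_corr = 0.0669 + 0.344 = 0.4109 μm/a
Convert to mass loss: 0.4109 μm/a × 8.96 g/cm³ = 3.682 g·m⁻²·a⁻¹

r_corr = 3.68 g·m⁻²·a⁻¹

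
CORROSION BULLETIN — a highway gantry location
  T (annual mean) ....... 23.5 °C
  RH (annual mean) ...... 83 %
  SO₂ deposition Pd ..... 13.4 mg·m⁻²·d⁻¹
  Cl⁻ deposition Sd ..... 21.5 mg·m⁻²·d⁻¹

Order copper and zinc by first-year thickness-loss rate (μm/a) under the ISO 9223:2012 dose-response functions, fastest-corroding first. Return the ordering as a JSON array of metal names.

["zinc", "copper"]

copper: T>10 °C ⇒ hinge -0.080·(23.5−10) = -1.0800
  Pd branch = 0.0053·Pd^0.26·e^(0.059·RH+f) = 0.4732 μm/a
  Cl⁻ term: 0.01025·21.5^0.27·exp(0.036·83+0.049·23.5) = 1.473
  sum: 0.4732 + 1.473 → r_corr = 1.946 μm/a
zinc: temperature factor f = -0.071·(13.5) = -0.9585
  Pd branch = 0.0129·Pd^0.44·e^(0.046·RH+f) = 0.7053 μm/a
  Cl⁻ term: 0.0175·21.5^0.57·exp(0.008·83+0.085·23.5) = 1.44
  r_corr = 0.7053 + 1.44 = 2.145 μm/a
Ordering by μm/a: zinc (2.15) > copper (1.95)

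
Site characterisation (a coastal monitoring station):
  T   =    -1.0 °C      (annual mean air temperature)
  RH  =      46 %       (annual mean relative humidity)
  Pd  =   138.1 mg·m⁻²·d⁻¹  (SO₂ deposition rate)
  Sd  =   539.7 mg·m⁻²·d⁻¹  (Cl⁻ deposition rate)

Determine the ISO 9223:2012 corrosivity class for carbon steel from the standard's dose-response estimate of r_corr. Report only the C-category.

carbon steel: temperature factor f = +0.150·(-11.0) = -1.6500
  sulphur-dioxide contribution → 11.06 μm/a
  chloride contribution → 22.1 μm/a
  ⇒ r_corr(carbon steel) = 33.16 μm/a
ISO 9223 Table 2 (carbon steel): 25 < 33.2 ≤ 50 μm/a ⇒ C3

C3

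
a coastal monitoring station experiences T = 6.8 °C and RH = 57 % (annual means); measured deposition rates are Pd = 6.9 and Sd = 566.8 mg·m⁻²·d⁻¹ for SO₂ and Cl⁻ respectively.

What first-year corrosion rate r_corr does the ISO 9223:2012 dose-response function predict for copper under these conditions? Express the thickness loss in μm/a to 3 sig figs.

copper: T≤10 °C ⇒ hinge +0.126·(6.8−10) = -0.4032
  Pd branch = 0.0053·Pd^0.26·e^(0.059·RH+f) = 0.169 μm/a
  Cl⁻ term: 0.01025·566.8^0.27·exp(0.036·57+0.049·6.8) = 0.6166
  sum: 0.169 + 0.6166 → r_corr = 0.7856 μm/a

r_corr = 0.786 μm/a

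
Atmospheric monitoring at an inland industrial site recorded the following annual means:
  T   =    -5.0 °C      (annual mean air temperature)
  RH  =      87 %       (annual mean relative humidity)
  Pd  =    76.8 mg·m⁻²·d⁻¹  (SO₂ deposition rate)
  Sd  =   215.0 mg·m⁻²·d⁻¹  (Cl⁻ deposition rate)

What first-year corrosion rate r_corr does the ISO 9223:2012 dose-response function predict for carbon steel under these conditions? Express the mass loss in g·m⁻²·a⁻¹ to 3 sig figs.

r_corr = 403 g·m⁻²·a⁻¹

carbon steel: T≤10 °C ⇒ hinge +0.150·(-5.0−10) = -2.2500
  SO₂ term: 1.77·76.8^0.52·exp(0.02·87-2.2500) = 10.16
  Cl⁻ term: 0.102·215.0^0.62·exp(0.033·87+0.04·-5.0) = 41.18
  r_corr = 10.16 + 41.18 = 51.34 μm/a
Convert to mass loss: 51.34 μm/a × 7.85 g/cm³ = 403 g·m⁻²·a⁻¹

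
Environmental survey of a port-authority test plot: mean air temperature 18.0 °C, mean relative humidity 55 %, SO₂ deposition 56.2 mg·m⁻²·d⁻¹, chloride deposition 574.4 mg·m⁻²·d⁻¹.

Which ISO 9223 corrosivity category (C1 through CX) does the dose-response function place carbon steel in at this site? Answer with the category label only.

carbon steel: f(T) = -0.054·(T−10) [T>10 °C] = -0.4320
  sulphur-dioxide contribution → 28.05 μm/a
  chloride contribution → 66.11 μm/a
  total first-year rate 94.16 μm/a
ISO 9223 Table 2 (carbon steel): 80 < 94.2 ≤ 200 μm/a ⇒ C5

C5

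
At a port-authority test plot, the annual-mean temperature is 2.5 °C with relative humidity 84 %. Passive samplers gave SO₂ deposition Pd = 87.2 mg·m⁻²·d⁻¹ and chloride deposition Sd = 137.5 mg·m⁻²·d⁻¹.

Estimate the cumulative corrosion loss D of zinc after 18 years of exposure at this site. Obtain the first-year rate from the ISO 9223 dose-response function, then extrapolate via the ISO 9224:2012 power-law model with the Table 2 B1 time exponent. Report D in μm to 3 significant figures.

D(18) = 42.0 μm

zinc: temperature factor f = +0.038·(-7.5) = -0.2850
  sulphur-dioxide contribution → 3.302 μm/a
  chloride contribution → 0.7015 μm/a
  total first-year rate 4.003 μm/a
ISO 9224: D(t) = r_corr · t^b with b = 0.813 (zinc, B1)
  D(18) = 4.003 × 18^0.813 = 4.003 × 10.48 = 41.97 μm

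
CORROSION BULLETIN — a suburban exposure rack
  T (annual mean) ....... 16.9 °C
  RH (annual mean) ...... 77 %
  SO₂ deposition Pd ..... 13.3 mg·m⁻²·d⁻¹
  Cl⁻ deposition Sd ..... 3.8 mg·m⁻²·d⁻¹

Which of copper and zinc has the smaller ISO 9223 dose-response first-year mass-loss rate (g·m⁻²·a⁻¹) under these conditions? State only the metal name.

copper: f(T) = -0.080·(T−10) [T>10 °C] = -0.5520
  SO₂ term: 0.0053·13.3^0.26·exp(0.059·77-0.5520) = 0.562
  Cl⁻ term: 0.01025·3.8^0.27·exp(0.036·77+0.049·16.9) = 0.538
  sum: 0.562 + 0.538 → r_corr = 1.1 μm/a
  mass loss = 1.1 μm/a × 8.96 g/cm³ = 9.856 g·m⁻²·a⁻¹
zinc: T>10 °C ⇒ hinge -0.071·(16.9−10) = -0.4899
  Pd branch = 0.0129·Pd^0.44·e^(0.046·RH+f) = 0.8523 μm/a
  Sd branch = 0.0175·Sd^0.57·e^(0.008·RH+0.085·T) = 0.2917 μm/a
  sum: 0.8523 + 0.2917 → r_corr = 1.144 μm/a
  mass loss = 1.144 μm/a × 7.14 g/cm³ = 8.168 g·m⁻²·a⁻¹
Ordering by g·m⁻²·a⁻¹: copper (9.86) > zinc (8.17)

zinc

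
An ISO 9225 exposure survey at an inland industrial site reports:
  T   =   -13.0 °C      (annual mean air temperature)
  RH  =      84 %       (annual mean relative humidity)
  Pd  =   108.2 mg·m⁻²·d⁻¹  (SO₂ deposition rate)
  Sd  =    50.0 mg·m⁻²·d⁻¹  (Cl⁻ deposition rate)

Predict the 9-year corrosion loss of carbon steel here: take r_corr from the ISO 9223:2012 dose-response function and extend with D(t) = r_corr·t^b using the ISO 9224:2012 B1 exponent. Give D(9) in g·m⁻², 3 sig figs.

D(9) = 357 g·m⁻²

carbon steel: T≤10 °C ⇒ hinge +0.150·(-13.0−10) = -3.4500
  Pd branch = 1.77·Pd^0.52·e^(0.02·RH+f) = 3.444 μm/a
  Cl⁻ term: 0.102·50.0^0.62·exp(0.033·84+0.04·-13.0) = 10.96
  sum: 3.444 + 10.96 → r_corr = 14.41 μm/a
Long-term exponent b (ISO 9224 Table 2, B1) = 0.523
  D(9) = 14.41 × 9^0.523 = 14.41 × 3.156 = 45.47 μm
  Mass loss = 45.47 μm × 7.85 g/cm³ = 356.9 g·m⁻²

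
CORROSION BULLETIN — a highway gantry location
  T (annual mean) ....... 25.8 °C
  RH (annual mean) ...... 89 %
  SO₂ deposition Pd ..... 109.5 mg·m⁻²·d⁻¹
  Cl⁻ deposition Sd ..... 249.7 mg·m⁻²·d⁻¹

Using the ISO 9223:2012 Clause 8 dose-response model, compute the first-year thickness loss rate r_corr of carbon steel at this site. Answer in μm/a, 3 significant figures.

carbon steel: temperature factor f = -0.054·(15.8) = -0.8532
  sulphur-dioxide contribution → 51.4 μm/a
  chloride contribution → 165.5 μm/a
  ⇒ r_corr(carbon steel) = 216.9 μm/a

r_corr = 217 μm/a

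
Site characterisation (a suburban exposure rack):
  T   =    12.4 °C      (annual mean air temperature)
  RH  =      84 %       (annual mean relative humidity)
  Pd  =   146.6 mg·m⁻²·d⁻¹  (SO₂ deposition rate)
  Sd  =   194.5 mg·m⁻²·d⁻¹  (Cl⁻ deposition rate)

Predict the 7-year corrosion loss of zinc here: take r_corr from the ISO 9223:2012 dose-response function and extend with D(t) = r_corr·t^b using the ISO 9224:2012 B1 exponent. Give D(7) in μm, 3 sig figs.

D(7) = 32.3 μm

zinc: T>10 °C ⇒ hinge -0.071·(12.4−10) = -0.1704
  SO₂ term: 0.0129·146.6^0.44·exp(0.046·84-0.1704) = 4.654
  Sd branch = 0.0175·Sd^0.57·e^(0.008·RH+0.085·T) = 1.983 μm/a
  r_corr = 4.654 + 1.983 = 6.637 μm/a
Long-term exponent b (ISO 9224 Table 2, B1) = 0.813
  D(7) = 6.637 × 7^0.813 = 6.637 × 4.865 = 32.29 μm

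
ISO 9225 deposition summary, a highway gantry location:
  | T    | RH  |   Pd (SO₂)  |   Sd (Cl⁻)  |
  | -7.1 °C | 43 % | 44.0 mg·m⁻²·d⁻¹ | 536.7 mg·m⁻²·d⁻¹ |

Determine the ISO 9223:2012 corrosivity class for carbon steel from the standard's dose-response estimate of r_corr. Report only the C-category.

carbon steel: f(T) = +0.150·(T−10) [T≤10 °C] = -2.5650
  sulphur-dioxide contribution → 2.302 μm/a
  chloride contribution → 15.63 μm/a
  ⇒ r_corr(carbon steel) = 17.93 μm/a
17.9 μm/a falls in (1.3, 25] for carbon steel → category C2

C2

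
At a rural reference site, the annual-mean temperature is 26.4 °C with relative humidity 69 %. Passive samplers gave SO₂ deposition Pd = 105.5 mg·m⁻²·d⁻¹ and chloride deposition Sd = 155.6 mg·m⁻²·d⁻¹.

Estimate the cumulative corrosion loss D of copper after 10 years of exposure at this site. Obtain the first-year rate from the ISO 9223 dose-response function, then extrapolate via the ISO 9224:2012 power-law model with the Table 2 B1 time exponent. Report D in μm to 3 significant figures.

copper: temperature factor f = -0.080·(16.4) = -1.3120
  SO₂ term: 0.0053·105.5^0.26·exp(0.059·69-1.3120) = 0.2809
  Cl⁻ term: 0.01025·155.6^0.27·exp(0.036·69+0.049·26.4) = 1.75
  sum: 0.2809 + 1.75 → r_corr = 2.031 μm/a
ISO 9224: D(t) = r_corr · t^b with b = 0.667 (copper, B1)
  D(10) = 2.031 × 10^0.667 = 2.031 × 4.645 = 9.436 μm

D(10) = 9.44 μm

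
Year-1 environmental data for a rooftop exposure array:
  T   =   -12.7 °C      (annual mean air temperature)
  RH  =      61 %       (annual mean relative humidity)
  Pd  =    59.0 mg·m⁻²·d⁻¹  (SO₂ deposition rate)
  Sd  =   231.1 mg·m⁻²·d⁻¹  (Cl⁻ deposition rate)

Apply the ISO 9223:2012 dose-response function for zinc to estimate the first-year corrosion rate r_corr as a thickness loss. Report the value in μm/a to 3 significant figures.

r_corr = 0.757 μm/a

zinc: f(T) = +0.038·(T−10) [T≤10 °C] = -0.8626
  SO₂ term: 0.0129·59.0^0.44·exp(0.046·61-0.8626) = 0.5417
  Sd branch = 0.0175·Sd^0.57·e^(0.008·RH+0.085·T) = 0.2155 μm/a
  r_corr = 0.5417 + 0.2155 = 0.7573 μm/a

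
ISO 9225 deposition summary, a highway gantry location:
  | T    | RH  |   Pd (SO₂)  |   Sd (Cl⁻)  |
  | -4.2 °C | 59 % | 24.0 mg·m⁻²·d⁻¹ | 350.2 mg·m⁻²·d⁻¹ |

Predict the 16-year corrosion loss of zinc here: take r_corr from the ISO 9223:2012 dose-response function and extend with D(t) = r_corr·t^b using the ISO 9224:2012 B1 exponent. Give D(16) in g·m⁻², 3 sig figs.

zinc: temperature factor f = +0.038·(-14.2) = -0.5396
  Pd branch = 0.0129·Pd^0.44·e^(0.046·RH+f) = 0.4594 μm/a
  Sd branch = 0.0175·Sd^0.57·e^(0.008·RH+0.085·T) = 0.5537 μm/a
  r_corr = 0.4594 + 0.5537 = 1.013 μm/a
Power-law: D(16) = r_corr · 16^0.813
  D(16) = 1.013 × 16^0.813 = 1.013 × 9.527 = 9.651 μm
  Mass loss = 9.651 μm × 7.14 g/cm³ = 68.91 g·m⁻²

D(16) = 68.9 g·m⁻²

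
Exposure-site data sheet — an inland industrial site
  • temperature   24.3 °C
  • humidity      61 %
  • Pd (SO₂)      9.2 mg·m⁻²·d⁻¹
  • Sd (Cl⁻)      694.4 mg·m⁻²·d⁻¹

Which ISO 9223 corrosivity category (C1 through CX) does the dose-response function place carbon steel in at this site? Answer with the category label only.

C5

carbon steel: f(T) = -0.054·(T−10) [T>10 °C] = -0.7722
  sulphur-dioxide contribution → 8.783 μm/a
  chloride contribution → 116.6 μm/a
  total first-year rate 125.4 μm/a
Category bounds: 80…200 μm/a bracket r_corr ⇒ C5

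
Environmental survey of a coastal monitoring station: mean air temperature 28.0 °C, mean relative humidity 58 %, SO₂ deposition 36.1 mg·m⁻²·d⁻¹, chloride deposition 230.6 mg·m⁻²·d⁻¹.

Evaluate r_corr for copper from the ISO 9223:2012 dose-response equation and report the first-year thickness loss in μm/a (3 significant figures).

copper: f(T) = -0.080·(T−10) [T>10 °C] = -1.4400
  Pd branch = 0.0053·Pd^0.26·e^(0.059·RH+f) = 0.09772 μm/a
  Cl⁻ term: 0.01025·230.6^0.27·exp(0.036·58+0.049·28.0) = 1.417
  r_corr = 0.09772 + 1.417 = 1.515 μm/a

r_corr = 1.51 μm/a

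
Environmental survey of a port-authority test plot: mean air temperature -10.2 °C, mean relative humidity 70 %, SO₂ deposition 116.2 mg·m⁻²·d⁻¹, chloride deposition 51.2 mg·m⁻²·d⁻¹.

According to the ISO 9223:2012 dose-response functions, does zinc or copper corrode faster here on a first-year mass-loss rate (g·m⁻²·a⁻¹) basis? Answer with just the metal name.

zinc

zinc: temperature factor f = +0.038·(-20.2) = -0.7676
  Pd branch = 0.0129·Pd^0.44·e^(0.046·RH+f) = 1.214 μm/a
  Sd branch = 0.0175·Sd^0.57·e^(0.008·RH+0.085·T) = 0.1213 μm/a
  sum: 1.214 + 0.1213 → r_corr = 1.336 μm/a
  mass loss = 1.336 μm/a × 7.14 g/cm³ = 9.537 g·m⁻²·a⁻¹
copper: f(T) = +0.126·(T−10) [T≤10 °C] = -2.5452
  SO₂ term: 0.0053·116.2^0.26·exp(0.059·70-2.5452) = 0.08902
  Cl⁻ term: 0.01025·51.2^0.27·exp(0.036·70+0.049·-10.2) = 0.2237
  r_corr = 0.08902 + 0.2237 = 0.3127 μm/a
  mass loss = 0.3127 μm/a × 8.96 g/cm³ = 2.802 g·m⁻²·a⁻¹
Ordering by g·m⁻²·a⁻¹: zinc (9.54) > copper (2.8)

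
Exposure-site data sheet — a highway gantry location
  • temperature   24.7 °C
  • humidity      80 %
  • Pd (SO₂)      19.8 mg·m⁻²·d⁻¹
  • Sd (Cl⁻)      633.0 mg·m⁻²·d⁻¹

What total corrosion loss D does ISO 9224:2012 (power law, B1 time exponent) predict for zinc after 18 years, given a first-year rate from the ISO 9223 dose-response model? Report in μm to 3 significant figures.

zinc: T>10 °C ⇒ hinge -0.071·(24.7−10) = -1.0437
  Pd branch = 0.0129·Pd^0.44·e^(0.046·RH+f) = 0.67 μm/a
  Cl⁻ term: 0.0175·633.0^0.57·exp(0.008·80+0.085·24.7) = 10.71
  r_corr = 0.67 + 10.71 = 11.37 μm/a
ISO 9224: D(t) = r_corr · t^b with b = 0.813 (zinc, B1)
  D(18) = 11.37 × 18^0.813 = 11.37 × 10.48 = 119.3 μm

D(18) = 119 μm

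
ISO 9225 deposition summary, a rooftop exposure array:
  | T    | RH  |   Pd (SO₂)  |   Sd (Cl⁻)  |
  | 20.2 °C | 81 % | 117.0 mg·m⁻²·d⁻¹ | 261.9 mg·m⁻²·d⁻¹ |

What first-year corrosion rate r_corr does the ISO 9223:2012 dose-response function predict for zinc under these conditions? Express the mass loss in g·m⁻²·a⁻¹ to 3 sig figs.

r_corr = 46.8 g·m⁻²·a⁻¹

zinc: temperature factor f = -0.071·(10.2) = -0.7242
  SO₂ term: 0.0129·117.0^0.44·exp(0.046·81-0.7242) = 2.11
  Cl⁻ term: 0.0175·261.9^0.57·exp(0.008·81+0.085·20.2) = 4.451
  sum: 2.11 + 4.451 → r_corr = 6.561 μm/a
Convert to mass loss: 6.561 μm/a × 7.14 g/cm³ = 46.85 g·m⁻²·a⁻¹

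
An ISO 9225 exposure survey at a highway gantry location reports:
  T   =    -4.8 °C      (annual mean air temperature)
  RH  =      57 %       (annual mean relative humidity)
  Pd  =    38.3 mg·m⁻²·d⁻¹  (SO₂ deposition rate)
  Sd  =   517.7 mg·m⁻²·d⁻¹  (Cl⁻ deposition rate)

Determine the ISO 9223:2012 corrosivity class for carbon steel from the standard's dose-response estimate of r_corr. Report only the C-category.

C3

carbon steel: T≤10 °C ⇒ hinge +0.150·(-4.8−10) = -2.2200
  SO₂ term: 1.77·38.3^0.52·exp(0.02·57-2.2200) = 4.001
  Cl⁻ term: 0.102·517.7^0.62·exp(0.033·57+0.04·-4.8) = 26.6
  sum: 4.001 + 26.6 → r_corr = 30.6 μm/a
Category bounds: 25…50 μm/a bracket r_corr ⇒ C3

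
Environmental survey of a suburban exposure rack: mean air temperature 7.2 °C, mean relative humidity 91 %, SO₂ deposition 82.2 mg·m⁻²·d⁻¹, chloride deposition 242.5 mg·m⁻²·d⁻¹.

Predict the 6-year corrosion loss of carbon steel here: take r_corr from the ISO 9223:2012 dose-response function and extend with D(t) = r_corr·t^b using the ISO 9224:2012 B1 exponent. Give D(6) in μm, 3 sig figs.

D(6) = 392 μm

carbon steel: temperature factor f = +0.150·(-2.8) = -0.4200
  sulphur-dioxide contribution → 71.08 μm/a
  chloride contribution → 82.49 μm/a
  ⇒ r_corr(carbon steel) = 153.6 μm/a
ISO 9224: D(t) = r_corr · t^b with b = 0.523 (carbon steel, B1)
  D(6) = 153.6 × 6^0.523 = 153.6 × 2.553 = 392 μm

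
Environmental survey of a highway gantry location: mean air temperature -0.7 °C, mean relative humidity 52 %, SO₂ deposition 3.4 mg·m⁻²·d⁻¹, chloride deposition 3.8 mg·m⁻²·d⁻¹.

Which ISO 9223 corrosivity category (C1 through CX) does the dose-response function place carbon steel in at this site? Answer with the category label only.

C2

carbon steel: T≤10 °C ⇒ hinge +0.150·(-0.7−10) = -1.6050
  sulphur-dioxide contribution → 1.901 μm/a
  chloride contribution → 1.262 μm/a
  total first-year rate 3.163 μm/a
ISO 9223 Table 2 (carbon steel): 1.3 < 3.16 ≤ 25 μm/a ⇒ C2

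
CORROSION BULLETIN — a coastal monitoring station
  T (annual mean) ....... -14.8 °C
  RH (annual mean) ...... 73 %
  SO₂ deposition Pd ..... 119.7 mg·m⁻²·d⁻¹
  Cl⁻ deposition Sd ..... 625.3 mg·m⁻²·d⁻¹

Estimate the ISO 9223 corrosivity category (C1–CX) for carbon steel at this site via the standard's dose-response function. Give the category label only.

carbon steel: temperature factor f = +0.150·(-24.8) = -3.7200
  SO₂ term: 1.77·119.7^0.52·exp(0.02·73-3.7200) = 2.224
  Sd branch = 0.102·Sd^0.62·e^(0.033·RH+0.04·T) = 33.99 μm/a
  r_corr = 2.224 + 33.99 = 36.21 μm/a
36.2 μm/a falls in (25, 50] for carbon steel → category C3

C3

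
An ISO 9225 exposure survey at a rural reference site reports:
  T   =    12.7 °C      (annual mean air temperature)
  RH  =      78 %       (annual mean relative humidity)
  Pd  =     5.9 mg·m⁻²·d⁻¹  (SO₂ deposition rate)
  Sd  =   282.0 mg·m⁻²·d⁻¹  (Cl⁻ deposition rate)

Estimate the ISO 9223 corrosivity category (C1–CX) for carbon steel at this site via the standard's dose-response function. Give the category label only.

C5

carbon steel: T>10 °C ⇒ hinge -0.054·(12.7−10) = -0.1458
  Pd branch = 1.77·Pd^0.52·e^(0.02·RH+f) = 18.32 μm/a
  Sd branch = 0.102·Sd^0.62·e^(0.033·RH+0.04·T) = 73.49 μm/a
  r_corr = 18.32 + 73.49 = 91.82 μm/a
91.8 μm/a falls in (80, 200] for carbon steel → category C5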